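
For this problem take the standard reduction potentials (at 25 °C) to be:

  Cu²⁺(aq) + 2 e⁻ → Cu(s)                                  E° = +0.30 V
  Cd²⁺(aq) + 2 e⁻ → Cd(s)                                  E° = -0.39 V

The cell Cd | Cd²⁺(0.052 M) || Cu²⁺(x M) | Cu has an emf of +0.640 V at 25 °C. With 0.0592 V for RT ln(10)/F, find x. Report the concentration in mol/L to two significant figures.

0.0011 M

Cu²⁺/Cu is the cathode, Cd²⁺/Cd the anode: E°cell = +0.69 V, n = 2.
Overall reaction: Cu²⁺(aq) + Cd(s) → Cu(s) + Cd²⁺(aq); Q = [Cd²⁺]^1/[Cu²⁺]^1.
From E = E° − (0.0592/n) log Q: log Q = (E° − E)·n/0.0592 = (+0.69 − (+0.640))·2/0.0592 = 1.6892.
So 1·log[Cu²⁺] = 1·log(0.052) − log Q = -1.2840 − (1.6892) = -2.9732; [Cu²⁺] = 10^(-2.9732) ≈ 0.0011 M.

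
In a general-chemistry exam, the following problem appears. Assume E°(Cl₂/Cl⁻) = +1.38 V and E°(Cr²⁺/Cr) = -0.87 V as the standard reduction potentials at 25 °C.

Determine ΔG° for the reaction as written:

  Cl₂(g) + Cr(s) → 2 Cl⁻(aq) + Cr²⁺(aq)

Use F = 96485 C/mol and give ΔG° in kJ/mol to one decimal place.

-434.2 kJ/mol

As written, Cl₂/Cl⁻ is reduced (cathode) and Cr²⁺/Cr is oxidised (anode), so E°cell = (+1.38) − (-0.87) = +2.25 V.
Balancing electrons gives n = 2.
ΔG° = −nFE° = −(2)(96485)(+2.25) = -434,182 J = -434.2 kJ/mol.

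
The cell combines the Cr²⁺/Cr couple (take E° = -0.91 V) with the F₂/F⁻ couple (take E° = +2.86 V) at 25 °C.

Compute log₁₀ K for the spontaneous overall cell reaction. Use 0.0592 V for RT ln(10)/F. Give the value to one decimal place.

Cathode: F₂/F⁻; anode: Cr²⁺/Cr. E°cell = +3.77 V, n = 2.
log K = nE°cell / 0.0592 = (2)(+3.77) / 0.0592 = 127.4.

127.4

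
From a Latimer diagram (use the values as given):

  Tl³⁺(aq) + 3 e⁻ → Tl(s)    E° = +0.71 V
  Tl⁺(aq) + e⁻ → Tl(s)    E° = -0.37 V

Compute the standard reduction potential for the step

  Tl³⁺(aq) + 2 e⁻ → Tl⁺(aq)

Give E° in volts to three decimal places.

Sequential free energies add, so n₃E°₃ = n₁E°₁ + n₂E°₂.
With n₃ = 3, and the known step contributing 1×(-0.37) V, the unknown satisfies 2·E° = 3×(+0.71) − 1×(-0.37) = +2.500.
E° = +2.500 / 2 = +1.250 V.

+1.250 V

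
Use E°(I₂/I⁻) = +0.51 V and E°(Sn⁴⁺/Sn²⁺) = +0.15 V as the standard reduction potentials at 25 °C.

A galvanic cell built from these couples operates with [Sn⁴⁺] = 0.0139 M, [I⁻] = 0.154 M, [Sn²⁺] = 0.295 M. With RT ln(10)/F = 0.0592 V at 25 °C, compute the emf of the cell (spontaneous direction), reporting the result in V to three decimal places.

+0.447 V

I₂/I⁻ is the cathode (higher E°), Sn⁴⁺/Sn²⁺ the anode: E°cell = +0.51 − (+0.15) = +0.36 V, n = 2.
Overall: I₂(s) + Sn²⁺(aq) → 2 I⁻(aq) + Sn⁴⁺(aq)
Q = [I⁻]^2·[Sn⁴⁺] / ([Sn²⁺]); log Q = -2.952.
E = E° − (0.0592/n) log Q = +0.36 − (0.0592/2)(-2.952) = +0.447 V.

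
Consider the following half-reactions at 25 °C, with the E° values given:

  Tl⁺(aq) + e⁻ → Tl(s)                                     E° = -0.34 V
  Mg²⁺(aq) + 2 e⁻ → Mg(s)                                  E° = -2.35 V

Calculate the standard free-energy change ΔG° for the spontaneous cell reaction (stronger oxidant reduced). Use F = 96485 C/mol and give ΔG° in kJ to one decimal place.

Tl⁺/Tl (E° = -0.34 V) is the cathode; Mg²⁺/Mg (E° = -2.35 V) is the anode, so E°cell = +2.01 V.
Balancing electrons gives n = 2 (lcm of 1 and 2).
ΔG° = −nFE° = −(2)(96485)(+2.01) = -387,870 J = -387.9 kJ.

-387.9 kJ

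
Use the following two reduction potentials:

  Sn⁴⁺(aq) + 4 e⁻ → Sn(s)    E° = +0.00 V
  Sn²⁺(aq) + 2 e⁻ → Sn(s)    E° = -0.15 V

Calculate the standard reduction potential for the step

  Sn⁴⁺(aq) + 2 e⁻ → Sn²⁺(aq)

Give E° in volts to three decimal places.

+0.150 V

Sequential free energies add, so n₃E°₃ = n₁E°₁ + n₂E°₂.
With n₃ = 4, and the known step contributing 2×(-0.15) V, the unknown satisfies 2·E° = 4×(+0.00) − 2×(-0.15) = +0.300.
E° = +0.300 / 2 = +0.150 V.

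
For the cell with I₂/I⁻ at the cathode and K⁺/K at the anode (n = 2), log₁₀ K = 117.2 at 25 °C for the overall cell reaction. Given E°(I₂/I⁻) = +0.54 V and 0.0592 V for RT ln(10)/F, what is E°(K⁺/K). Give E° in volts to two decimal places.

E°cell = (0.0592/n)·log K = (0.0592/2)(117.2) = +3.469 V.
Since I₂/I⁻ is the cathode and K⁺/K the anode, E°cell = E°(I₂/I⁻) − E°(K⁺/K).
So E°(K⁺/K) = E°(I₂/I⁻) − E°cell = (+0.54) − (+3.469) = -2.93 V.

-2.93 V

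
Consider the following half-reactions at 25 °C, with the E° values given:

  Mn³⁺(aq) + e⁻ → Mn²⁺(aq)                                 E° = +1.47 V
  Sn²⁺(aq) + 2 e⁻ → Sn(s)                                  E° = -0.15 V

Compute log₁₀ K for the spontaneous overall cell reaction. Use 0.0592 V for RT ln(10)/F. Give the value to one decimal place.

Cathode: Mn³⁺/Mn²⁺; anode: Sn²⁺/Sn. E°cell = +1.62 V, n = 2.
log K = nE°cell / 0.0592 = (2)(+1.62) / 0.0592 = 54.7.

54.7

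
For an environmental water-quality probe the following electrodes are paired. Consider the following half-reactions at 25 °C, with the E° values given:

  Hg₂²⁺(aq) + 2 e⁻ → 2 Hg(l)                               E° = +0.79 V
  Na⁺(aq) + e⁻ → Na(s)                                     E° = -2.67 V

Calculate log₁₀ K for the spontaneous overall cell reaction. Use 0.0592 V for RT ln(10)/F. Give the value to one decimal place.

116.9

Cathode: Hg₂²⁺/Hg; anode: Na⁺/Na. E°cell = +3.46 V, n = 2.
log K = nE°cell / 0.0592 = (2)(+3.46) / 0.0592 = 116.9.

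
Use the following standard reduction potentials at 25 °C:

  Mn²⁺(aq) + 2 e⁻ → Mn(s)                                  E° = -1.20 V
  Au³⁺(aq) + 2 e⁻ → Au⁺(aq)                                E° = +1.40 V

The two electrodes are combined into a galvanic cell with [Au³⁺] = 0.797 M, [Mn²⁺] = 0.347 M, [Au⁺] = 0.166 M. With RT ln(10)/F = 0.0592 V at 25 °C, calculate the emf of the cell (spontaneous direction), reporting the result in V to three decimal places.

+2.634 V

Au³⁺/Au⁺ is the cathode (higher E°), Mn²⁺/Mn the anode: E°cell = +1.40 − (-1.20) = +2.60 V, n = 2.
Overall: Au³⁺(aq) + Mn(s) → Au⁺(aq) + Mn²⁺(aq)
Q = [Au⁺]·[Mn²⁺] / ([Au³⁺]); log Q = -1.141.
E = E° − (0.0592/n) log Q = +2.60 − (0.0592/2)(-1.141) = +2.634 V.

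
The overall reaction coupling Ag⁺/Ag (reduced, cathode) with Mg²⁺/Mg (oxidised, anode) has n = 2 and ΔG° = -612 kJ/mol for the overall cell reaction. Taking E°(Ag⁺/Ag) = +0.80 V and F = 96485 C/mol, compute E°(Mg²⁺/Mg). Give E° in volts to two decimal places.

E°cell = −ΔG°/(nF) = −(-612×10³)/((2)(96485)) = +3.171 V.
Since Ag⁺/Ag is the cathode and Mg²⁺/Mg the anode, E°cell = E°(Ag⁺/Ag) − E°(Mg²⁺/Mg).
So E°(Mg²⁺/Mg) = E°(Ag⁺/Ag) − E°cell = (+0.80) − (+3.171) = -2.37 V.

-2.37 V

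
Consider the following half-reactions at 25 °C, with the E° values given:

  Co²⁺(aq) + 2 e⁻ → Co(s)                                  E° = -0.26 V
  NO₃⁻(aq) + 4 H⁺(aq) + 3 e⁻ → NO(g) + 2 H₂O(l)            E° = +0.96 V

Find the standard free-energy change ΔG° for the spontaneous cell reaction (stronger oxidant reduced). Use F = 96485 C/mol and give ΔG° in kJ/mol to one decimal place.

NO₃⁻/NO (E° = +0.96 V) is the cathode; Co²⁺/Co (E° = -0.26 V) is the anode, so E°cell = +1.22 V.
Balancing electrons gives n = 6 (lcm of 3 and 2).
ΔG° = −nFE° = −(6)(96485)(+1.22) = -706,270 J = -706.3 kJ/mol.

-706.3 kJ/mol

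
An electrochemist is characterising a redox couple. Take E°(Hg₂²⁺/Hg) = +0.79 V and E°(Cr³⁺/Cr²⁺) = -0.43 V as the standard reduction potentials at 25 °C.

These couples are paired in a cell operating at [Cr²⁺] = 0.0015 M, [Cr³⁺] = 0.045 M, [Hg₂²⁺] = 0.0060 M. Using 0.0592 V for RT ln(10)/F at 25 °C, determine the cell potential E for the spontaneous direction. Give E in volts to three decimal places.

+1.067 V

Hg₂²⁺/Hg is the cathode (higher E°), Cr³⁺/Cr²⁺ the anode: E°cell = +0.79 − (-0.43) = +1.22 V, n = 2.
Overall: Hg₂²⁺(aq) + 2 Cr²⁺(aq) → 2 Hg(l) + 2 Cr³⁺(aq)
Q = [Cr³⁺]^2 / ([Hg₂²⁺]·[Cr²⁺]^2); log Q = 5.176.
E = E° − (0.0592/n) log Q = +1.22 − (0.0592/2)(5.176) = +1.067 V.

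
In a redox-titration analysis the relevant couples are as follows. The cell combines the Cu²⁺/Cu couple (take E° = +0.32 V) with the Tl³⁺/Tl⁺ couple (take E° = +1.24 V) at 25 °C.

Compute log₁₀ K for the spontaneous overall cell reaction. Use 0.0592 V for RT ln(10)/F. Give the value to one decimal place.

Cathode: Tl³⁺/Tl⁺; anode: Cu²⁺/Cu. E°cell = +0.92 V, n = 2.
log K = nE°cell / 0.0592 = (2)(+0.92) / 0.0592 = 31.1.

31.1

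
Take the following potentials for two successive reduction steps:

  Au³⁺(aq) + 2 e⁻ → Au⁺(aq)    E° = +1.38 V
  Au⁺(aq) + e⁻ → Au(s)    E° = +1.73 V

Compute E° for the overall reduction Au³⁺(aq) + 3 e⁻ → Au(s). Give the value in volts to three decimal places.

Since ΔG° = −nFE° is additive over sequential reductions, n₃E°₃ = n₁E°₁ + n₂E°₂.
E°₃ = (2×+1.38 + 1×+1.73) / 3 = (+4.490) / 3 = +1.497 V.

+1.497 V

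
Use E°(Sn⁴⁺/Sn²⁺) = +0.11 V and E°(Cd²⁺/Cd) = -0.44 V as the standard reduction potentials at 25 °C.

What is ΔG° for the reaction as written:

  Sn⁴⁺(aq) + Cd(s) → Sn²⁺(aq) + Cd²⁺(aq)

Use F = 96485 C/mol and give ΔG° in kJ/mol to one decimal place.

As written, Sn⁴⁺/Sn²⁺ is reduced (cathode) and Cd²⁺/Cd is oxidised (anode), so E°cell = (+0.11) − (-0.44) = +0.55 V.
Balancing electrons gives n = 2.
ΔG° = −nFE° = −(2)(96485)(+0.55) = -106,134 J = -106.1 kJ/mol.

-106.1 kJ/mol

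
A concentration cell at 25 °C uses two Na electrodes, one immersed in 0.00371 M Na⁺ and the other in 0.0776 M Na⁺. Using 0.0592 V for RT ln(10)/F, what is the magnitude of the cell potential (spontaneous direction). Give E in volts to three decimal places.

For a concentration cell E°cell = 0. The 0.0776 M side is the cathode (reduction is favoured where [Na⁺] is higher).
With n = 1, E = −(0.0592/1) log([Na⁺]ₐₙ/[Na⁺]꜀ₐₜ) = −(0.0592/1) log(0.00371/0.0776) = −(0.0592/1)(-1.320) = +0.078 V.

+0.078 V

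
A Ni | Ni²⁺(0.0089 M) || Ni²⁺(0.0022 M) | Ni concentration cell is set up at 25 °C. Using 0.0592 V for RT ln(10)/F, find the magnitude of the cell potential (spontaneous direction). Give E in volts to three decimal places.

For a concentration cell E°cell = 0. The 0.0089 M side is the cathode (reduction is favoured where [Ni²⁺] is higher).
With n = 2, E = −(0.0592/2) log([Ni²⁺]ₐₙ/[Ni²⁺]꜀ₐₜ) = −(0.0592/2) log(0.0022/0.0089) = −(0.0592/2)(-0.607) = +0.018 V.

+0.018 V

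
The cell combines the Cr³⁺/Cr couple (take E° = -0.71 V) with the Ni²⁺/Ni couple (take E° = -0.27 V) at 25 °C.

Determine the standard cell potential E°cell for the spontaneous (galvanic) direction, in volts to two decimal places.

+0.44 V

The Ni²⁺/Ni couple has the higher reduction potential, so it is the cathode; Cr³⁺/Cr is oxidised at the anode.
E°cell = E°(cathode) − E°(anode) = (-0.27) − (-0.71) = +0.44 V.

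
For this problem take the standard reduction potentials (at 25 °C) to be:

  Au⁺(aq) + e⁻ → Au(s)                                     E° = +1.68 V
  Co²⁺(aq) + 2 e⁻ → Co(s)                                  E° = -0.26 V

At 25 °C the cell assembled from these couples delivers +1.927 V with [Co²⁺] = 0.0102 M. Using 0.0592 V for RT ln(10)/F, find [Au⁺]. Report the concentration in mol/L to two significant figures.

0.061 M

Au⁺/Au is the cathode, Co²⁺/Co the anode: E°cell = +1.94 V, n = 2.
Overall reaction: 2 Au⁺(aq) + Co(s) → 2 Au(s) + Co²⁺(aq); Q = [Co²⁺]^1/[Au⁺]^2.
From E = E° − (0.0592/n) log Q: log Q = (E° − E)·n/0.0592 = (+1.94 − (+1.927))·2/0.0592 = 0.4392.
So 2·log[Au⁺] = 1·log(0.0102) − log Q = -1.9914 − (0.4392) = -2.4306; log[Au⁺] = -2.4306 / 2 = -1.2153; [Au⁺] = 10^(-1.2153) ≈ 0.061 M.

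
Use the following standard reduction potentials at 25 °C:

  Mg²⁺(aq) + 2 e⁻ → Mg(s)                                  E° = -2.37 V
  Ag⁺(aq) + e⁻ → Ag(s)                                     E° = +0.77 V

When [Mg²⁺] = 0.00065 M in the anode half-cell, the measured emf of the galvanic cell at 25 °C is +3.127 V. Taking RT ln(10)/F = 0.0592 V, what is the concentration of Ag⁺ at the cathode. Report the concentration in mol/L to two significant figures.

0.015 M

Ag⁺/Ag is the cathode, Mg²⁺/Mg the anode: E°cell = +3.14 V, n = 2.
Overall reaction: 2 Ag⁺(aq) + Mg(s) → 2 Ag(s) + Mg²⁺(aq); Q = [Mg²⁺]^1/[Ag⁺]^2.
From E = E° − (0.0592/n) log Q: log Q = (E° − E)·n/0.0592 = (+3.14 − (+3.127))·2/0.0592 = 0.4392.
So 2·log[Ag⁺] = 1·log(0.00065) − log Q = -3.1871 − (0.4392) = -3.6263; log[Ag⁺] = -3.6263 / 2 = -1.8132; [Ag⁺] = 10^(-1.8132) ≈ 0.015 M.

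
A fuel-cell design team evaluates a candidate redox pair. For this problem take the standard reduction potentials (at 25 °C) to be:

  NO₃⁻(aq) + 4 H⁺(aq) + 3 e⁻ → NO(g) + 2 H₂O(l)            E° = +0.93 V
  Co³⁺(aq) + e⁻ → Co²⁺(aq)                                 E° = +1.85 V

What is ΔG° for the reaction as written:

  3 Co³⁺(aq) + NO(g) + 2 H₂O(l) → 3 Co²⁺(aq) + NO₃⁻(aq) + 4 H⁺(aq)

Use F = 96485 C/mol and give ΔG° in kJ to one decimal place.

-266.3 kJ

As written, Co³⁺/Co²⁺ is reduced (cathode) and NO₃⁻/NO is oxidised (anode), so E°cell = (+1.85) − (+0.93) = +0.92 V.
Balancing electrons gives n = 3.
ΔG° = −nFE° = −(3)(96485)(+0.92) = -266,299 J = -266.3 kJ.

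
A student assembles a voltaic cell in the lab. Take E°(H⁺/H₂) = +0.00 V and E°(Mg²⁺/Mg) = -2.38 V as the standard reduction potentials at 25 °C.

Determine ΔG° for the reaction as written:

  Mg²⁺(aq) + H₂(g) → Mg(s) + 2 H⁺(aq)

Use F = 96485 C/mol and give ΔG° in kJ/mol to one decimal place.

+459.3 kJ/mol

As written, Mg²⁺/Mg is reduced (cathode) and H⁺/H₂ is oxidised (anode), so E°cell = (-2.38) − (+0.00) = -2.38 V.
Balancing electrons gives n = 2.
ΔG° = −nFE° = −(2)(96485)(-2.38) = 459,269 J = +459.3 kJ/mol.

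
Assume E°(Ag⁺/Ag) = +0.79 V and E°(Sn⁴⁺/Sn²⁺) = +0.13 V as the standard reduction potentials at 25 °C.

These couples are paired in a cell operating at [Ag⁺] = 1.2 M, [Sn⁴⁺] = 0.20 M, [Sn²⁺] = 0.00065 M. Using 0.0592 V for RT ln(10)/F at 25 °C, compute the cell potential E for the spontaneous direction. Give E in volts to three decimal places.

Ag⁺/Ag is the cathode (higher E°), Sn⁴⁺/Sn²⁺ the anode: E°cell = +0.79 − (+0.13) = +0.66 V, n = 2.
Overall: 2 Ag⁺(aq) + Sn²⁺(aq) → 2 Ag(s) + Sn⁴⁺(aq)
Q = [Sn⁴⁺] / ([Ag⁺]^2·[Sn²⁺]); log Q = 2.330.
E = E° − (0.0592/n) log Q = +0.66 − (0.0592/2)(2.330) = +0.591 V.

+0.591 V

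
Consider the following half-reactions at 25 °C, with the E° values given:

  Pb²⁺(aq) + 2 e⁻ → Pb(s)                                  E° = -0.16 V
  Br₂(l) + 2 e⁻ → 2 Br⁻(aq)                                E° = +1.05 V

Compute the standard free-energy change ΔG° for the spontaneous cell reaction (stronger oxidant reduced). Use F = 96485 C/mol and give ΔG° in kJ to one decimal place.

Br₂/Br⁻ (E° = +1.05 V) is the cathode; Pb²⁺/Pb (E° = -0.16 V) is the anode, so E°cell = +1.21 V.
Balancing electrons gives n = 2 (lcm of 2 and 2).
ΔG° = −nFE° = −(2)(96485)(+1.21) = -233,494 J = -233.5 kJ.

-233.5 kJ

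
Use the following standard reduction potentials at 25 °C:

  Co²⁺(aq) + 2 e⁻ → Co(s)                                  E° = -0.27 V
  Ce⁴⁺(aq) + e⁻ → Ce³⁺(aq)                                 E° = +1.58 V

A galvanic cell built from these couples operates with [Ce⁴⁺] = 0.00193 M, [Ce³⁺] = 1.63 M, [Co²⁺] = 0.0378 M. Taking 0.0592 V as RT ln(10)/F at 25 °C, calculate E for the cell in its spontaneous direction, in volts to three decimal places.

Ce⁴⁺/Ce³⁺ is the cathode (higher E°), Co²⁺/Co the anode: E°cell = +1.58 − (-0.27) = +1.85 V, n = 2.
Overall: 2 Ce⁴⁺(aq) + Co(s) → 2 Ce³⁺(aq) + Co²⁺(aq)
Q = [Ce³⁺]^2·[Co²⁺] / ([Ce⁴⁺]^2); log Q = 4.431.
E = E° − (0.0592/n) log Q = +1.85 − (0.0592/2)(4.431) = +1.719 V.

+1.719 V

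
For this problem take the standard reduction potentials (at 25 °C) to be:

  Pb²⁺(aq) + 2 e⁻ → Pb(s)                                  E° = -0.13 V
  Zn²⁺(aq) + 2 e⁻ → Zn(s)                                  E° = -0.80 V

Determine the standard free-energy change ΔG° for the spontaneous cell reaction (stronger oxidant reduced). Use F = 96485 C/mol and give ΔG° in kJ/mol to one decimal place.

Pb²⁺/Pb (E° = -0.13 V) is the cathode; Zn²⁺/Zn (E° = -0.80 V) is the anode, so E°cell = +0.67 V.
Balancing electrons gives n = 2 (lcm of 2 and 2).
ΔG° = −nFE° = −(2)(96485)(+0.67) = -129,290 J = -129.3 kJ/mol.

-129.3 kJ/mol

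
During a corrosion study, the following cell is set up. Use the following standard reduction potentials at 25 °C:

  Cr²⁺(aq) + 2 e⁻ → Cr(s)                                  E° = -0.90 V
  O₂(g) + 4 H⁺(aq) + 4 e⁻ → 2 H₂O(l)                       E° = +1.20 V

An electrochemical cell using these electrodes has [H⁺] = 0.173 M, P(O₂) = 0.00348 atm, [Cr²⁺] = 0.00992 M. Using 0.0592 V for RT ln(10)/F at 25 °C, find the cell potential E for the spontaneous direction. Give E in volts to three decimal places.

+2.078 V

O₂/H₂O is the cathode (higher E°), Cr²⁺/Cr the anode: E°cell = +1.20 − (-0.90) = +2.10 V, n = 4.
Overall: O₂(g) + 4 H⁺(aq) + 2 Cr(s) → 2 H₂O(l) + 2 Cr²⁺(aq)
Q = [Cr²⁺]^2 / (P(O₂)·[H⁺]^4); log Q = 1.499.
E = E° − (0.0592/n) log Q = +2.10 − (0.0592/4)(1.499) = +2.078 V.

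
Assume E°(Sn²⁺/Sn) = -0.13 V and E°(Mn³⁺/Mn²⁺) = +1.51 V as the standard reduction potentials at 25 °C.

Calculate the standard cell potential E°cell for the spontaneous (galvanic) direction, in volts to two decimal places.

The Mn³⁺/Mn²⁺ couple has the higher reduction potential, so it is the cathode; Sn²⁺/Sn is oxidised at the anode.
E°cell = E°(cathode) − E°(anode) = (+1.51) − (-0.13) = +1.64 V.

+1.64 V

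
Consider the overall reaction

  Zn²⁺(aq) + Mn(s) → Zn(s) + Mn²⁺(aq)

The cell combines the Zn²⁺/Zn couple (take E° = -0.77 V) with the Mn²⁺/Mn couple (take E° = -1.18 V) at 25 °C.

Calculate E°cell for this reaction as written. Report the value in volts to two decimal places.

The Zn²⁺/Zn couple has the higher reduction potential, so it is the cathode; Mn²⁺/Mn is oxidised at the anode.
E°cell = E°(cathode) − E°(anode) = (-0.77) − (-1.18) = +0.41 V.

+0.41 V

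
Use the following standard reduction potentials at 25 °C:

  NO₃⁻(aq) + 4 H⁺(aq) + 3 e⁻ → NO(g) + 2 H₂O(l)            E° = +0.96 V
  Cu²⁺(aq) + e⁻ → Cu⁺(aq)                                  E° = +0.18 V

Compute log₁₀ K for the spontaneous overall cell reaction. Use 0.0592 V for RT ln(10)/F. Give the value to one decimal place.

Cathode: NO₃⁻/NO; anode: Cu²⁺/Cu⁺. E°cell = +0.78 V, n = 3.
log K = nE°cell / 0.0592 = (3)(+0.78) / 0.0592 = 39.5.

39.5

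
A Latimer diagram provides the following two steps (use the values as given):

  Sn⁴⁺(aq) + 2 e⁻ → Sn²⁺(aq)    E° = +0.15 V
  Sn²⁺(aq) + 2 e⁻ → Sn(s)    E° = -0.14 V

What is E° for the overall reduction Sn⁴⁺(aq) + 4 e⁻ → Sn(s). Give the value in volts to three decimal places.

Since ΔG° = −nFE° is additive over sequential reductions, n₃E°₃ = n₁E°₁ + n₂E°₂.
E°₃ = (2×+0.15 + 2×-0.14) / 4 = (+0.020) / 4 = +0.005 V.

+0.005 V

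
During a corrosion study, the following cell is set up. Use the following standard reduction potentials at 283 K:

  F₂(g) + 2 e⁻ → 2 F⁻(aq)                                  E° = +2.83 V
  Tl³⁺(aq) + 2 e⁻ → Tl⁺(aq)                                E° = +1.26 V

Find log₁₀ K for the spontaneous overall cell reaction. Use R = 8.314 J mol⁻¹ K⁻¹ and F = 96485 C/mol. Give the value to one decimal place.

55.9

Cathode: F₂/F⁻; anode: Tl³⁺/Tl⁺. E°cell = (+2.83) − (+1.26) = +1.57 V, with n = 2.
ΔG° = −nFE° = −RT ln K, so ln K = nFE°/(RT) = (2)(96485)(+1.57) / ((8.314)(283)) = 128.764.
log₁₀ K = 128.764 / ln 10 = 55.9.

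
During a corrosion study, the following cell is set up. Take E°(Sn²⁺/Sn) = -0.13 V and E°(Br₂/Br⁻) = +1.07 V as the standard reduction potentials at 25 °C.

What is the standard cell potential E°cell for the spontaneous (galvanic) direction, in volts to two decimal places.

+1.20 V

The Br₂/Br⁻ couple has the higher reduction potential, so it is the cathode; Sn²⁺/Sn is oxidised at the anode.
E°cell = E°(cathode) − E°(anode) = (+1.07) − (-0.13) = +1.20 V.
Since E°cell > 0, the reaction is spontaneous under standard conditions.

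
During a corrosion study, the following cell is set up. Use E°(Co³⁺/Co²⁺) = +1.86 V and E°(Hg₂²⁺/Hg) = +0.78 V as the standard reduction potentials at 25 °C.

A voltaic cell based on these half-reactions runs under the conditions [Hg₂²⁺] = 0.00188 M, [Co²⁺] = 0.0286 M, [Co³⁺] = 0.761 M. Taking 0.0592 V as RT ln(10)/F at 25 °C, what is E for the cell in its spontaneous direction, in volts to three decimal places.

+1.245 V

Co³⁺/Co²⁺ is the cathode (higher E°), Hg₂²⁺/Hg the anode: E°cell = +1.86 − (+0.78) = +1.08 V, n = 2.
Overall: 2 Co³⁺(aq) + 2 Hg(l) → 2 Co²⁺(aq) + Hg₂²⁺(aq)
Q = [Co²⁺]^2·[Hg₂²⁺] / ([Co³⁺]^2); log Q = -5.576.
E = E° − (0.0592/n) log Q = +1.08 − (0.0592/2)(-5.576) = +1.245 V.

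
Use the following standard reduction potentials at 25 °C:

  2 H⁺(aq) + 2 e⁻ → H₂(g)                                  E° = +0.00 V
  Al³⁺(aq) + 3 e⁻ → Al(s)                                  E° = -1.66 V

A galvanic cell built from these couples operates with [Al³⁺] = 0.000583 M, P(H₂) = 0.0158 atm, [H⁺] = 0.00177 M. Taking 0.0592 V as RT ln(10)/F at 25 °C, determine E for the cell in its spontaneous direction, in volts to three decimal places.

+1.614 V

H⁺/H₂ is the cathode (higher E°), Al³⁺/Al the anode: E°cell = +0.00 − (-1.66) = +1.66 V, n = 6.
Overall: 6 H⁺(aq) + 2 Al(s) → 3 H₂(g) + 2 Al³⁺(aq)
Q = P(H₂)^3·[Al³⁺]^2 / ([H⁺]^6); log Q = 4.639.
E = E° − (0.0592/n) log Q = +1.66 − (0.0592/6)(4.639) = +1.614 V.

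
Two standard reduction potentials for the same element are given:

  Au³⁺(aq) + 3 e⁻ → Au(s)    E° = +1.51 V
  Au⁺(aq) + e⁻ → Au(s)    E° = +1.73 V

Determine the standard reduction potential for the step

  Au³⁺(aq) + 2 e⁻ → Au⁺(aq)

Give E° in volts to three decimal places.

Sequential free energies add, so n₃E°₃ = n₁E°₁ + n₂E°₂.
With n₃ = 3, and the known step contributing 1×(+1.73) V, the unknown satisfies 2·E° = 3×(+1.51) − 1×(+1.73) = +2.800.
E° = +2.800 / 2 = +1.400 V.

+1.400 V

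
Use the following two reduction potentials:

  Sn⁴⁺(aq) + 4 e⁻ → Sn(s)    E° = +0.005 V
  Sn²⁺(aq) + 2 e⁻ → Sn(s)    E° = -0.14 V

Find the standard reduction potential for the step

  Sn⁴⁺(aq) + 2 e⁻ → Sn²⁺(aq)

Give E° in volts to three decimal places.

+0.150 V

Sequential free energies add, so n₃E°₃ = n₁E°₁ + n₂E°₂.
With n₃ = 4, and the known step contributing 2×(-0.14) V, the unknown satisfies 2·E° = 4×(+0.005) − 2×(-0.14) = +0.300.
E° = +0.300 / 2 = +0.150 V.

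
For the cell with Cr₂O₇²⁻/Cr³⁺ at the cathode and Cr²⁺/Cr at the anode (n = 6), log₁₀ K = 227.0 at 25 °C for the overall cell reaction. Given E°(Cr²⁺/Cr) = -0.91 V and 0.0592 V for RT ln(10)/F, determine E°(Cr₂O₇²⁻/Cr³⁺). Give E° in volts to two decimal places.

E°cell = (0.0592/n)·log K = (0.0592/6)(227.0) = +2.240 V.
Since Cr₂O₇²⁻/Cr³⁺ is the cathode and Cr²⁺/Cr the anode, E°cell = E°(Cr₂O₇²⁻/Cr³⁺) − E°(Cr²⁺/Cr).
So E°(Cr₂O₇²⁻/Cr³⁺) = E°cell + E°(Cr²⁺/Cr) = +2.240 + (-0.91) = +1.33 V.

+1.33 V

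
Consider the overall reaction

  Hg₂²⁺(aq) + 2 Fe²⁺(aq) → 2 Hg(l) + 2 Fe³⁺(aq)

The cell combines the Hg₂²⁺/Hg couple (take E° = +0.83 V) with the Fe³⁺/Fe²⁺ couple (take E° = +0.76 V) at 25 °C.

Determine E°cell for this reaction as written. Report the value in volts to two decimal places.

The Hg₂²⁺/Hg couple has the higher reduction potential, so it is the cathode; Fe³⁺/Fe²⁺ is oxidised at the anode.
E°cell = E°(cathode) − E°(anode) = (+0.83) − (+0.76) = +0.07 V.

+0.07 V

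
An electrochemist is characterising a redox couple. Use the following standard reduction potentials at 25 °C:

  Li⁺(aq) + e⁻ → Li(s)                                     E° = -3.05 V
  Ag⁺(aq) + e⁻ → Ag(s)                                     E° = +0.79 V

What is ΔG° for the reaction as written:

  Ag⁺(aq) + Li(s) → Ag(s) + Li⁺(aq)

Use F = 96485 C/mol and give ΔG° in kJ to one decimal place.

-370.5 kJ

As written, Ag⁺/Ag is reduced (cathode) and Li⁺/Li is oxidised (anode), so E°cell = (+0.79) − (-3.05) = +3.84 V.
Balancing electrons gives n = 1.
ΔG° = −nFE° = −(1)(96485)(+3.84) = -370,502 J = -370.5 kJ.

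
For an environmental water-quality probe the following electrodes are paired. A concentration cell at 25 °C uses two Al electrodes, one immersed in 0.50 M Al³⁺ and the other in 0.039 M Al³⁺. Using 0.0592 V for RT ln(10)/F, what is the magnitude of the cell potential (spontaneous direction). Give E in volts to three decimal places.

For a concentration cell E°cell = 0. The 0.50 M side is the cathode (reduction is favoured where [Al³⁺] is higher).
With n = 3, E = −(0.0592/3) log([Al³⁺]ₐₙ/[Al³⁺]꜀ₐₜ) = −(0.0592/3) log(0.039/0.5) = −(0.0592/3)(-1.108) = +0.022 V.

+0.022 V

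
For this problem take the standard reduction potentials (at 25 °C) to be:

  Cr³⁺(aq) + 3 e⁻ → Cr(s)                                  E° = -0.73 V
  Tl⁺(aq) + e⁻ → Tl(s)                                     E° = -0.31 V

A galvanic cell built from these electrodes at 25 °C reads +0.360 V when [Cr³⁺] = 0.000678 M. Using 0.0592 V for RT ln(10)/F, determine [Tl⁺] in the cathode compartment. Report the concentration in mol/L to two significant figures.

0.0085 M

Tl⁺/Tl is the cathode, Cr³⁺/Cr the anode: E°cell = +0.42 V, n = 3.
Overall reaction: 3 Tl⁺(aq) + Cr(s) → 3 Tl(s) + Cr³⁺(aq); Q = [Cr³⁺]^1/[Tl⁺]^3.
From E = E° − (0.0592/n) log Q: log Q = (E° − E)·n/0.0592 = (+0.42 − (+0.360))·3/0.0592 = 3.0405.
So 3·log[Tl⁺] = 1·log(0.000678) − log Q = -3.1688 − (3.0405) = -6.2093; log[Tl⁺] = -6.2093 / 3 = -2.0698; [Tl⁺] = 10^(-2.0698) ≈ 0.0085 M.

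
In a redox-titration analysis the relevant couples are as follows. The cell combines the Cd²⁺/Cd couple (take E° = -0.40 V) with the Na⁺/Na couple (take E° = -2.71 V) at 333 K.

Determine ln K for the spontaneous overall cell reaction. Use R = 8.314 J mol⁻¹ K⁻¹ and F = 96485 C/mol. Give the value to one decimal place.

161.0

Cathode: Cd²⁺/Cd; anode: Na⁺/Na. E°cell = (-0.40) − (-2.71) = +2.31 V, with n = 2.
ΔG° = −nFE° = −RT ln K, so ln K = nFE°/(RT) = (2)(96485)(+2.31) / ((8.314)(333)) = 161.008.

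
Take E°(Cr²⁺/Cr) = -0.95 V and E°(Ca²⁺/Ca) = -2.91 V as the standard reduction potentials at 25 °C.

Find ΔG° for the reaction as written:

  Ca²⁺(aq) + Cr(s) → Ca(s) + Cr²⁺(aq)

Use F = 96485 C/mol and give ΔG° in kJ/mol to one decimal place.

As written, Ca²⁺/Ca is reduced (cathode) and Cr²⁺/Cr is oxidised (anode), so E°cell = (-2.91) − (-0.95) = -1.96 V.
Balancing electrons gives n = 2.
ΔG° = −nFE° = −(2)(96485)(-1.96) = 378,221 J = +378.2 kJ/mol.

+378.2 kJ/mol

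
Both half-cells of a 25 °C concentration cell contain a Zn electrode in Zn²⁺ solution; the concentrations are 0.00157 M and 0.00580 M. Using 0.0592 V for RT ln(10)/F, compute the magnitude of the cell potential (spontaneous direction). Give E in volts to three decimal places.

For a concentration cell E°cell = 0. The 0.00580 M side is the cathode (reduction is favoured where [Zn²⁺] is higher).
With n = 2, E = −(0.0592/2) log([Zn²⁺]ₐₙ/[Zn²⁺]꜀ₐₜ) = −(0.0592/2) log(0.00157/0.0058) = −(0.0592/2)(-0.568) = +0.017 V.

+0.017 V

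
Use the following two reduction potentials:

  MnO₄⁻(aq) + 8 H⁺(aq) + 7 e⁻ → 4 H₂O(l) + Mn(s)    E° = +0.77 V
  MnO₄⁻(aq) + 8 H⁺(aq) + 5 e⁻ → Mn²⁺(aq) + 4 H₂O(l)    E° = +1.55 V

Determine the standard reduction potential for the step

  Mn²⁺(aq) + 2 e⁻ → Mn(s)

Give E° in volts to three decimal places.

-1.180 V

Sequential free energies add, so n₃E°₃ = n₁E°₁ + n₂E°₂.
With n₃ = 7, and the known step contributing 5×(+1.55) V, the unknown satisfies 2·E° = 7×(+0.77) − 5×(+1.55) = -2.360.
E° = -2.360 / 2 = -1.180 V.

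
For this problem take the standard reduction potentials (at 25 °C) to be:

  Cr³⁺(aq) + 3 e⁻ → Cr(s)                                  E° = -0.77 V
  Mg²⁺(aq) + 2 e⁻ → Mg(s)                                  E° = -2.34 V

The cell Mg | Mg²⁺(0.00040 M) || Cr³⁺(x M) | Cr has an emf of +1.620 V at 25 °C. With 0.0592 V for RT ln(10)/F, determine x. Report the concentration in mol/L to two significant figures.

Cr³⁺/Cr is the cathode, Mg²⁺/Mg the anode: E°cell = +1.57 V, n = 6.
Overall reaction: 2 Cr³⁺(aq) + 3 Mg(s) → 2 Cr(s) + 3 Mg²⁺(aq); Q = [Mg²⁺]^3/[Cr³⁺]^2.
From E = E° − (0.0592/n) log Q: log Q = (E° − E)·n/0.0592 = (+1.57 − (+1.620))·6/0.0592 = -5.0676.
So 2·log[Cr³⁺] = 3·log(0.0004) − log Q = -10.1938 − (-5.0676) = -5.1262; log[Cr³⁺] = -5.1262 / 2 = -2.5631; [Cr³⁺] = 10^(-2.5631) ≈ 0.0027 M.

0.0027 M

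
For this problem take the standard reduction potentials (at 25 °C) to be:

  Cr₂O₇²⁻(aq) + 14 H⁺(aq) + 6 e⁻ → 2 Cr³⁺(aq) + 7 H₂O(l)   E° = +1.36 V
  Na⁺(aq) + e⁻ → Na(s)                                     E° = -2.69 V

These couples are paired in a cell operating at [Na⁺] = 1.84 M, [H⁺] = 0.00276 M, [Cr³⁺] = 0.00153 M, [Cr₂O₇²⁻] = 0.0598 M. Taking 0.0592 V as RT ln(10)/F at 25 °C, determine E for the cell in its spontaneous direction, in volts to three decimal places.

Cr₂O₇²⁻/Cr³⁺ is the cathode (higher E°), Na⁺/Na the anode: E°cell = +1.36 − (-2.69) = +4.05 V, n = 6.
Overall: Cr₂O₇²⁻(aq) + 14 H⁺(aq) + 6 Na(s) → 2 Cr³⁺(aq) + 7 H₂O(l) + 6 Na⁺(aq)
Q = [Cr³⁺]^2·[Na⁺]^6 / ([Cr₂O₇²⁻]·[H⁺]^14); log Q = 33.009.
E = E° − (0.0592/n) log Q = +4.05 − (0.0592/6)(33.009) = +3.724 V.

+3.724 V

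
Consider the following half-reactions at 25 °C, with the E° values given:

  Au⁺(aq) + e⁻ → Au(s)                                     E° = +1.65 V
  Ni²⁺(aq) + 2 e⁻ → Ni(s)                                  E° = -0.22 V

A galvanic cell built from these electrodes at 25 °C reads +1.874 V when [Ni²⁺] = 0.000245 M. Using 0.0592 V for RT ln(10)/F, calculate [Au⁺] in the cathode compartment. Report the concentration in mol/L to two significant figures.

Au⁺/Au is the cathode, Ni²⁺/Ni the anode: E°cell = +1.87 V, n = 2.
Overall reaction: 2 Au⁺(aq) + Ni(s) → 2 Au(s) + Ni²⁺(aq); Q = [Ni²⁺]^1/[Au⁺]^2.
From E = E° − (0.0592/n) log Q: log Q = (E° − E)·n/0.0592 = (+1.87 − (+1.874))·2/0.0592 = -0.1351.
So 2·log[Au⁺] = 1·log(0.000245) − log Q = -3.6108 − (-0.1351) = -3.4757; log[Au⁺] = -3.4757 / 2 = -1.7378; [Au⁺] = 10^(-1.7378) ≈ 0.018 M.

0.018 M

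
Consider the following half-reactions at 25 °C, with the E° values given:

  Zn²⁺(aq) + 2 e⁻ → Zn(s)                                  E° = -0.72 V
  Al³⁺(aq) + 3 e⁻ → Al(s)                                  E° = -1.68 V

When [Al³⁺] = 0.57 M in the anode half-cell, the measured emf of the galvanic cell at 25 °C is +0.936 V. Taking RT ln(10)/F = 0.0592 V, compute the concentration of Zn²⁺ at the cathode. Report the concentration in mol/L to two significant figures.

Zn²⁺/Zn is the cathode, Al³⁺/Al the anode: E°cell = +0.96 V, n = 6.
Overall reaction: 3 Zn²⁺(aq) + 2 Al(s) → 3 Zn(s) + 2 Al³⁺(aq); Q = [Al³⁺]^2/[Zn²⁺]^3.
From E = E° − (0.0592/n) log Q: log Q = (E° − E)·n/0.0592 = (+0.96 − (+0.936))·6/0.0592 = 2.4324.
So 3·log[Zn²⁺] = 2·log(0.57) − log Q = -0.4883 − (2.4324) = -2.9207; log[Zn²⁺] = -2.9207 / 3 = -0.9736; [Zn²⁺] = 10^(-0.9736) ≈ 0.11 M.

0.11 M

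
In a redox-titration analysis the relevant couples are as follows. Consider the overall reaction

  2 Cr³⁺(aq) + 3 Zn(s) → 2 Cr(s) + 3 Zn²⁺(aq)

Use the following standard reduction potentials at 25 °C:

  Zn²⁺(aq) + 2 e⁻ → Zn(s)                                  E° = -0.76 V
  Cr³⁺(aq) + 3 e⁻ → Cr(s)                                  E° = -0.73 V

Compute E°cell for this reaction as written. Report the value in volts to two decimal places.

+0.03 V

The Cr³⁺/Cr couple has the higher reduction potential, so it is the cathode; Zn²⁺/Zn is oxidised at the anode.
E°cell = E°(cathode) − E°(anode) = (-0.73) − (-0.76) = +0.03 V.
Since E°cell > 0, the reaction is spontaneous under standard conditions.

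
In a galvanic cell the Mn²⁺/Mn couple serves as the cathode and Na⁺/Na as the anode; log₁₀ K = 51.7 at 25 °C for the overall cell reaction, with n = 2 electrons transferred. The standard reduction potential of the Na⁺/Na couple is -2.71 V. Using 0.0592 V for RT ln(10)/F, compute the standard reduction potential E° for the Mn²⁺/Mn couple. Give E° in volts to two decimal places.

-1.18 V

E°cell = (0.0592/n)·log K = (0.0592/2)(51.7) = +1.530 V.
Since Mn²⁺/Mn is the cathode and Na⁺/Na the anode, E°cell = E°(Mn²⁺/Mn) − E°(Na⁺/Na).
So E°(Mn²⁺/Mn) = E°cell + E°(Na⁺/Na) = +1.530 + (-2.71) = -1.18 V.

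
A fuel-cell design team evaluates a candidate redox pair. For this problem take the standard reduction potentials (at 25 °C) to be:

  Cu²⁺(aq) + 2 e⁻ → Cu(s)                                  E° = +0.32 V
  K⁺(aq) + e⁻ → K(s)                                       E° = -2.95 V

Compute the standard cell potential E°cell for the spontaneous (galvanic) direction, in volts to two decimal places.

+3.27 V

The Cu²⁺/Cu couple has the higher reduction potential, so it is the cathode; K⁺/K is oxidised at the anode.
E°cell = E°(cathode) − E°(anode) = (+0.32) − (-2.95) = +3.27 V.
Since E°cell > 0, the reaction is spontaneous under standard conditions.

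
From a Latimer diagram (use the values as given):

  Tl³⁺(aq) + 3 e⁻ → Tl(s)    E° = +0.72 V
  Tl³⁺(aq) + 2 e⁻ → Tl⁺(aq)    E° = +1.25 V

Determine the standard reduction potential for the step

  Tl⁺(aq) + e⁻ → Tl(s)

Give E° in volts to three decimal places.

Sequential free energies add, so n₃E°₃ = n₁E°₁ + n₂E°₂.
With n₃ = 3, and the known step contributing 2×(+1.25) V, the unknown satisfies 1·E° = 3×(+0.72) − 2×(+1.25) = -0.340.
E° = -0.340 / 1 = -0.340 V.

-0.340 V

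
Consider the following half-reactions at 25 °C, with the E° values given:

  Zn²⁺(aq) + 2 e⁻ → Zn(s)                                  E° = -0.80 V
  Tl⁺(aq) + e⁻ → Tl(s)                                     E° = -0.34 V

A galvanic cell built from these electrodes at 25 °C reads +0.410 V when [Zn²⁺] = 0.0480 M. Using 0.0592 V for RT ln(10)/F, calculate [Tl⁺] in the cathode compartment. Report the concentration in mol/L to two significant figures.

Tl⁺/Tl is the cathode, Zn²⁺/Zn the anode: E°cell = +0.46 V, n = 2.
Overall reaction: 2 Tl⁺(aq) + Zn(s) → 2 Tl(s) + Zn²⁺(aq); Q = [Zn²⁺]^1/[Tl⁺]^2.
From E = E° − (0.0592/n) log Q: log Q = (E° − E)·n/0.0592 = (+0.46 − (+0.410))·2/0.0592 = 1.6892.
So 2·log[Tl⁺] = 1·log(0.048) − log Q = -1.3188 − (1.6892) = -3.0080; log[Tl⁺] = -3.0080 / 2 = -1.5040; [Tl⁺] = 10^(-1.5040) ≈ 0.031 M.

0.031 M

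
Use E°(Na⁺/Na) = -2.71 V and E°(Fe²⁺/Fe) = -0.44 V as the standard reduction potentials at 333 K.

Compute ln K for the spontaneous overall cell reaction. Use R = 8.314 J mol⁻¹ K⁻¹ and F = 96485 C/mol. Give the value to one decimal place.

Cathode: Fe²⁺/Fe; anode: Na⁺/Na. E°cell = (-0.44) − (-2.71) = +2.27 V, with n = 2.
ΔG° = −nFE° = −RT ln K, so ln K = nFE°/(RT) = (2)(96485)(+2.27) / ((8.314)(333)) = 158.220.

158.2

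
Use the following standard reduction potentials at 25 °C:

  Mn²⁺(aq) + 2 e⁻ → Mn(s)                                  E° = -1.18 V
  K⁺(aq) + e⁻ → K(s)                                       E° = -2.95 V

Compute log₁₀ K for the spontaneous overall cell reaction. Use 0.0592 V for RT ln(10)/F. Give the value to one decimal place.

Cathode: Mn²⁺/Mn; anode: K⁺/K. E°cell = +1.77 V, n = 2.
log K = nE°cell / 0.0592 = (2)(+1.77) / 0.0592 = 59.8.

59.8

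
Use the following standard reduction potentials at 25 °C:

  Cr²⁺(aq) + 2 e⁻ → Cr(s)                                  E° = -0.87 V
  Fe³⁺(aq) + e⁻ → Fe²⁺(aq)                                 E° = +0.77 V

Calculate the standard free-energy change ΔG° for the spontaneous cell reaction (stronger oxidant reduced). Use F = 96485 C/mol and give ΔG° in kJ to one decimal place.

-316.5 kJ

Fe³⁺/Fe²⁺ (E° = +0.77 V) is the cathode; Cr²⁺/Cr (E° = -0.87 V) is the anode, so E°cell = +1.64 V.
Balancing electrons gives n = 2 (lcm of 1 and 2).
ΔG° = −nFE° = −(2)(96485)(+1.64) = -316,471 J = -316.5 kJ.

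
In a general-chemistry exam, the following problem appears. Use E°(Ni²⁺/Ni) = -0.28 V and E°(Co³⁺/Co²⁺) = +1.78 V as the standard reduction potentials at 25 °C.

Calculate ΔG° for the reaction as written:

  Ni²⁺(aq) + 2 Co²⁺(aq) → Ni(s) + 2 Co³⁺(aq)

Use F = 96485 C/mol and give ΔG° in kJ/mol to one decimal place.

As written, Ni²⁺/Ni is reduced (cathode) and Co³⁺/Co²⁺ is oxidised (anode), so E°cell = (-0.28) − (+1.78) = -2.06 V.
Balancing electrons gives n = 2.
ΔG° = −nFE° = −(2)(96485)(-2.06) = 397,518 J = +397.5 kJ/mol.

+397.5 kJ/mol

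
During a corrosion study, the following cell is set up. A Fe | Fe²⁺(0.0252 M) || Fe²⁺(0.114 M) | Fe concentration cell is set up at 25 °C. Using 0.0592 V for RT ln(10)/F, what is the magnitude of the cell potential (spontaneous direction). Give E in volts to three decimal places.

+0.019 V

For a concentration cell E°cell = 0. The 0.114 M side is the cathode (reduction is favoured where [Fe²⁺] is higher).
With n = 2, E = −(0.0592/2) log([Fe²⁺]ₐₙ/[Fe²⁺]꜀ₐₜ) = −(0.0592/2) log(0.0252/0.114) = −(0.0592/2)(-0.656) = +0.019 V.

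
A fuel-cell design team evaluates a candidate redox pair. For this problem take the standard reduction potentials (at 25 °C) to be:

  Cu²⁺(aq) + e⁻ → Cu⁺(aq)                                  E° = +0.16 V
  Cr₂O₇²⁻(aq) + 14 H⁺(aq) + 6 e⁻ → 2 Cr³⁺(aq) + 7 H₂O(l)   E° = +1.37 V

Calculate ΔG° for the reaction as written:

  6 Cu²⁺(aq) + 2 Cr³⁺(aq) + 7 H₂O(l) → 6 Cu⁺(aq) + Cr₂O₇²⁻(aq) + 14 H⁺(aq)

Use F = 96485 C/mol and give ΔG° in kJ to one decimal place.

As written, Cu²⁺/Cu⁺ is reduced (cathode) and Cr₂O₇²⁻/Cr³⁺ is oxidised (anode), so E°cell = (+0.16) − (+1.37) = -1.21 V.
Balancing electrons gives n = 6.
ΔG° = −nFE° = −(6)(96485)(-1.21) = 700,481 J = +700.5 kJ.

+700.5 kJ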